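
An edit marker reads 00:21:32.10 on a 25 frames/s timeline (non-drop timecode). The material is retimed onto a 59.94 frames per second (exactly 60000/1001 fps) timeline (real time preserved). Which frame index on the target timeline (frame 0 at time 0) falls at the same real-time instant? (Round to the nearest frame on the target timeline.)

Source frame index: (0×3600 + 21×60 + 32) × 25 + 10 = 32310.
Real time: 32310 / (25) = 6462/5 s.
Target frame: (6462/5) × (60000/1001) = 77544000/1001 ≈ 77466.533 → 77467.

frame 77467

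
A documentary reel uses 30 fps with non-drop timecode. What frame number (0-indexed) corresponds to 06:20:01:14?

frame 684044

Total seconds to the label: (6 × 3600 + 20 × 60 + 1) = 22801.
Frame index = 22801 × 30 + 14 = 684044.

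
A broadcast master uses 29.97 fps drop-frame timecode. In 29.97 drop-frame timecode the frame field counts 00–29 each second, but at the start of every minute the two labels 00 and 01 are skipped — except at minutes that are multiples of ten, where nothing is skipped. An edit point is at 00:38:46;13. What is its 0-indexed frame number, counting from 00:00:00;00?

69723

Complete 10-minute blocks: 3, each 17982 frames → 53946.
Remaining 8 whole minutes in the current block: 1800 + 7 × 1798 = 14386 frames.
Within the current minute: 46 × 30 + 13 − 2 = 1391 (labels ;00/;01 skipped at this minute). Total = 53946 + 14386 + 1391 = 69723.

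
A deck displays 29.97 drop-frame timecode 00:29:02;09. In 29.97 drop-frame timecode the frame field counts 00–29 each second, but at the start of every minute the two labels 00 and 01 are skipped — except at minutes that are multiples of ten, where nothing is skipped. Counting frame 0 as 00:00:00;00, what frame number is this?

As if non-drop at 30 labels/s: (0 × 3600 + 29 × 60 + 2) × 30 + 9 = 52269.
Minute boundaries passed: 29; those not divisible by 10: 29 − 2 = 27; dropped labels = 2 × 27 = 54.
Actual frame index = 52269 − 54 = 52215.

52215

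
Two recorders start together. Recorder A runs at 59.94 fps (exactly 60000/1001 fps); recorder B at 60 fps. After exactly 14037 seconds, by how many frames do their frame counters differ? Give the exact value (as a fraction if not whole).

842220/1001 frames

A emits 60000/1001 × 14037 = 842220000/1001 frames; B emits 60 × 14037 = 842220.
Difference = 842220/1001 frames (≈ 841.3786); B is ahead of A.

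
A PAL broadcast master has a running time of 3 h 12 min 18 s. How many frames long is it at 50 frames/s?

3 h 12 min 18 s = 11538 s.
Frames = 11538 × 50 = 576900.

576900 frames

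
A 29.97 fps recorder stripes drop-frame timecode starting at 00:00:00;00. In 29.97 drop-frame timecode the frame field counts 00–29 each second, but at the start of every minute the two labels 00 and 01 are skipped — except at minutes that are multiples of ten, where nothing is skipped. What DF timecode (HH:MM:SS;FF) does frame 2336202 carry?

21:39:11;12

Each 10-minute DF block holds 10 × 60 × 30 − 9 × 2 = 17982 frames. 2336202 ÷ 17982 → 129 full blocks, remainder 16524.
Within the partial block the first minute is 1800 frames and each further minute 1798, so 9 further minute boundaries passed. Total skipped labels = 18 × 129 + 2 × 9 = 2340.
Non-drop label index = 2336202 + 2340 = 2338542; at 30 labels/s that is 21:39:11:12, i.e. DF 21:39:11;12.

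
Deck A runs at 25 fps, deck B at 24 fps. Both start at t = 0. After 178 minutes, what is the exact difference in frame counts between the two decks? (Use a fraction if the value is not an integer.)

178 min = 10680 s.
A emits 25 × 10680 = 267000 frames; B emits 24 × 10680 = 256320.
Difference = 10680 frames; B is behind A.

10680 frames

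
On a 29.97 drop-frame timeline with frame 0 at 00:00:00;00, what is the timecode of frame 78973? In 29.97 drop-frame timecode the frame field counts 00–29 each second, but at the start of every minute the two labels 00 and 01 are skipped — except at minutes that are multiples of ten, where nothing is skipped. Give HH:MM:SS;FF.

Ten DF minutes hold 17982 frames, so frame 78973 lies in block 4 (frames 71928–89909) with 7045 frames into that block.
The block's first minute is 1800 frames and the rest 1798 each; 7045 frames reaches minute 3, so 4 × 18 + 3 × 2 = 78 labels have been skipped so far.
Adding those back, label number 78973 + 78 = 79051 at 30 labels/s is 2635 s + 1 f = 0 h 43 min 55 s frame 1, i.e. 00:43:55;01.

00:43:55;01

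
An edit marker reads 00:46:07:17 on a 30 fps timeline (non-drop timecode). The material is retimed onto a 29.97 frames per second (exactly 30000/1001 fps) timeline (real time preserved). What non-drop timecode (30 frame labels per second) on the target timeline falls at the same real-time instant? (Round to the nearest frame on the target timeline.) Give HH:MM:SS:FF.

Source frame index: (0×3600 + 46×60 + 7) × 30 + 17 = 83027.
Real time: 83027 / (30) = 83027/30 s.
Target frame: (83027/30) × (30000/1001) = 11861000/143 ≈ 82944.056 → 82944.
At 30 labels/s: frame 82944 → 00:46:04:24.

00:46:04:24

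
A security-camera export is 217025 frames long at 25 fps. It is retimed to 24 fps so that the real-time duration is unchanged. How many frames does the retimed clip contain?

208344 frames

Target frames = source frames × (target rate / source rate) = 217025 × (24)/(25) = 217025 × 24/25 = 208344.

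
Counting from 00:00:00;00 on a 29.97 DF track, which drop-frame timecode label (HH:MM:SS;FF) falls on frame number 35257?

Ten DF minutes hold 17982 frames, so frame 35257 lies in block 1 (frames 17982–35963) with 17275 frames into that block.
The block's first minute is 1800 frames and the rest 1798 each; 17275 frames reaches minute 9, so 1 × 18 + 9 × 2 = 36 labels have been skipped so far.
Adding those back, label number 35257 + 36 = 35293 at 30 labels/s is 1176 s + 13 f = 0 h 19 min 36 s frame 13, i.e. 00:19:36;13.

00:19:36;13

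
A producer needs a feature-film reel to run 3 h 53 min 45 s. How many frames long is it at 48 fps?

673200 frames

3 h 53 min 45 s = 14025 s.
Frames = 14025 × 48 = 673200.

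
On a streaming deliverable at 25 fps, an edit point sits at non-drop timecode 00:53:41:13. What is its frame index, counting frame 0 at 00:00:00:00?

80538

Total seconds to the label: (0 × 3600 + 53 × 60 + 41) = 3221.
Frame index = 3221 × 25 + 13 = 80538.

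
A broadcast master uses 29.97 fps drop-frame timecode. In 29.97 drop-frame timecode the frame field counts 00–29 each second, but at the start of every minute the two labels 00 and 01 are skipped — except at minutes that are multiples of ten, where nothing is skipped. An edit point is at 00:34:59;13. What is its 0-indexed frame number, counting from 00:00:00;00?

62921

Complete 10-minute blocks: 3, each 17982 frames → 53946.
Remaining 4 whole minutes in the current block: 1800 + 3 × 1798 = 7194 frames.
Within the current minute: 59 × 30 + 13 − 2 = 1781 (labels ;00/;01 skipped at this minute). Total = 53946 + 7194 + 1781 = 62921.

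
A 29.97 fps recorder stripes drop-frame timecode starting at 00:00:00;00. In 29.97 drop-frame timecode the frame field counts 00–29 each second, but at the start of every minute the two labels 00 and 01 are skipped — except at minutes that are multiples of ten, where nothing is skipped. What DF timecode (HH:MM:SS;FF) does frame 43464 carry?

Each 10-minute DF block holds 10 × 60 × 30 − 9 × 2 = 17982 frames. 43464 ÷ 17982 → 2 full blocks, remainder 7500.
Within the partial block the first minute is 1800 frames and each further minute 1798, so 4 further minute boundaries passed. Total skipped labels = 18 × 2 + 2 × 4 = 44.
Non-drop label index = 43464 + 44 = 43508; at 30 labels/s that is 00:24:10:08, i.e. DF 00:24:10;08.

00:24:10;08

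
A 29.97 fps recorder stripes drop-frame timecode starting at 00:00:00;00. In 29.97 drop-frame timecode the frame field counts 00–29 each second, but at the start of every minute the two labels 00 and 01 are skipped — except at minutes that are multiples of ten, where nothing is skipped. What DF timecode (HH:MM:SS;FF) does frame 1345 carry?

Each 10-minute DF block holds 10 × 60 × 30 − 9 × 2 = 17982 frames. 1345 ÷ 17982 → 0 full blocks, remainder 1345.
Within the partial block the first minute is 1800 frames and each further minute 1798, so 0 further minute boundaries passed. Total skipped labels = 18 × 0 + 2 × 0 = 0.
Non-drop label index = 1345 + 0 = 1345; at 30 labels/s that is 00:00:44:25, i.e. DF 00:00:44;25.

00:00:44;25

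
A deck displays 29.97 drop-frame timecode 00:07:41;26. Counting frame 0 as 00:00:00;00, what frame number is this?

Complete 10-minute blocks: 0, each 17982 frames → 0.
Remaining 7 whole minutes in the current block: 1800 + 6 × 1798 = 12588 frames.
Within the current minute: 41 × 30 + 26 − 2 = 1254 (labels ;00/;01 skipped at this minute). Total = 0 + 12588 + 1254 = 13842.

13842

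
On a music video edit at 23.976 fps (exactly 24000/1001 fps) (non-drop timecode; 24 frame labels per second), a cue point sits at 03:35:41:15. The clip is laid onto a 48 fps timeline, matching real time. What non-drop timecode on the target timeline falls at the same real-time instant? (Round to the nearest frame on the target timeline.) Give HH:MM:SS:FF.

03:35:54:27

Source frame index: (3×3600 + 35×60 + 41) × 24 + 15 = 310599.
Real time: 310599 / (24000/1001) = 103636533/8000 s.
Target frame: (103636533/8000) × (48) = 310909599/500 ≈ 621819.198 → 621819.
At 48 labels/s: frame 621819 → 03:35:54:27.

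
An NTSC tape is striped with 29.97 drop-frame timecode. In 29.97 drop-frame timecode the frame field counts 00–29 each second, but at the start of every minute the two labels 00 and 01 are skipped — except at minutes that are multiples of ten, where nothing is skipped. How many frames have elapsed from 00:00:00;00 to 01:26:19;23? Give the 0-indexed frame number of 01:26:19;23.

155237

As if non-drop at 30 labels/s: (1 × 3600 + 26 × 60 + 19) × 30 + 23 = 155393.
Minute boundaries passed: 86; those not divisible by 10: 86 − 8 = 78; dropped labels = 2 × 78 = 156.
Actual frame index = 155393 − 156 = 155237.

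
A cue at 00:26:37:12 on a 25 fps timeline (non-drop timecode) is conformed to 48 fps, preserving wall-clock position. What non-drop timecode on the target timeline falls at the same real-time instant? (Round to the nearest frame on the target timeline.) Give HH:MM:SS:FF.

00:26:37:23

Source frame index: (0×3600 + 26×60 + 37) × 25 + 12 = 39937.
Real time: 39937 / (25) = 39937/25 s.
Target frame: (39937/25) × (48) = 1916976/25 ≈ 76679.040 → 76679.
At 48 labels/s: frame 76679 → 00:26:37:23.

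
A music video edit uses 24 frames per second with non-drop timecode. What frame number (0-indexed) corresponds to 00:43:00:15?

frame 61935

Total seconds to the label: (0 × 3600 + 43 × 60 + 0) = 2580.
Frame index = 2580 × 24 + 15 = 61935.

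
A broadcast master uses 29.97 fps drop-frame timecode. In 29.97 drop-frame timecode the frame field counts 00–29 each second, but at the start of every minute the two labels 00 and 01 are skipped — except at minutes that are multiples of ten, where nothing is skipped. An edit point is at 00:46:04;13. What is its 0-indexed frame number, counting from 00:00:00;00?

82849

As if non-drop at 30 labels/s: (0 × 3600 + 46 × 60 + 4) × 30 + 13 = 82933.
Minute boundaries passed: 46; those not divisible by 10: 46 − 4 = 42; dropped labels = 2 × 42 = 84.
Actual frame index = 82933 − 84 = 82849.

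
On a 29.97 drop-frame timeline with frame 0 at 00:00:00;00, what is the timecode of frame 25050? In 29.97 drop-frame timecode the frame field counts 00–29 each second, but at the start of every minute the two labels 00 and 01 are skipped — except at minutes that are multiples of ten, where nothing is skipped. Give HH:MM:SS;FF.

Ten DF minutes hold 17982 frames, so frame 25050 lies in block 1 (frames 17982–35963) with 7068 frames into that block.
The block's first minute is 1800 frames and the rest 1798 each; 7068 frames reaches minute 3, so 1 × 18 + 3 × 2 = 24 labels have been skipped so far.
Adding those back, label number 25050 + 24 = 25074 at 30 labels/s is 835 s + 24 f = 0 h 13 min 55 s frame 24, i.e. 00:13:55;24.

00:13:55;24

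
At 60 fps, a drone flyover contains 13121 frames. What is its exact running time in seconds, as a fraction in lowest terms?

Running time = 13121 ÷ (60) = 13121 × 1/60 = 13121/60 s.

13121/60 seconds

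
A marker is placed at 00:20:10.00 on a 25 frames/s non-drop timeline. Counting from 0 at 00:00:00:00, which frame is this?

frame 30250

Total seconds to the label: (0 × 3600 + 20 × 60 + 10) = 1210.
Frame index = 1210 × 25 + 0 = 30250.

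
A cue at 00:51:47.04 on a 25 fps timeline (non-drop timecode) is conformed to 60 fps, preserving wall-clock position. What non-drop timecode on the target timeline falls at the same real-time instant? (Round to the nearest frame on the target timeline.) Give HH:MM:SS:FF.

Source frame index: (0×3600 + 51×60 + 47) × 25 + 4 = 77679.
Real time: 77679 / (25) = 77679/25 s.
Target frame: (77679/25) × (60) = 932148/5 ≈ 186429.600 → 186430.
At 60 labels/s: frame 186430 → 00:51:47:10.

00:51:47:10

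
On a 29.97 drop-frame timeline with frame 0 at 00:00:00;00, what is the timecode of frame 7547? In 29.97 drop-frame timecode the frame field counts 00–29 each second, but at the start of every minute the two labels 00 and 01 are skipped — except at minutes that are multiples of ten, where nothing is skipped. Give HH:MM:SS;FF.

00:04:11;25

Ten DF minutes hold 17982 frames, so frame 7547 lies in block 0 (frames 0–17981) with 7547 frames into that block.
The block's first minute is 1800 frames and the rest 1798 each; 7547 frames reaches minute 4, so 0 × 18 + 4 × 2 = 8 labels have been skipped so far.
Adding those back, label number 7547 + 8 = 7555 at 30 labels/s is 251 s + 25 f = 0 h 4 min 11 s frame 25, i.e. 00:04:11;25.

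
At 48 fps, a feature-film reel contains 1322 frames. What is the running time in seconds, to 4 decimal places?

27.5417 seconds

Running time = 1322 × 1/48 = 661/24 s ≈ 27.5417 s.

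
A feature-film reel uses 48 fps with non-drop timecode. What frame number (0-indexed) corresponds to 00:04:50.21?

Total seconds to the label: (0 × 3600 + 4 × 60 + 50) = 290.
Frame index = 290 × 48 + 21 = 13941.

frame 13941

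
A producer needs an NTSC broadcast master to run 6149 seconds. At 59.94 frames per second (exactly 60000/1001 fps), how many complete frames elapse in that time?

Frames = 6149 × 60000/1001 = 2580000/7 ≈ 368571.4286.
Complete frames: 368571.

368571 frames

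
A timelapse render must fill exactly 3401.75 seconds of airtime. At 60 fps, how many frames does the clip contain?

204105 frames

Frames = 3401.75 × 60 = 204105.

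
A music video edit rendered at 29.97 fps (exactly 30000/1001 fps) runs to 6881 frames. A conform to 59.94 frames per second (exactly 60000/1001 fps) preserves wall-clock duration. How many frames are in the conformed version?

Target frames = source frames × (target rate / source rate) = 6881 × (60000/1001)/(30000/1001) = 6881 × 2 = 13762.

13762 frames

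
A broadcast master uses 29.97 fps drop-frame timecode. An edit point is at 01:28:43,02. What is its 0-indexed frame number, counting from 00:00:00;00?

As if non-drop at 30 labels/s: (1 × 3600 + 28 × 60 + 43) × 30 + 2 = 159692.
Minute boundaries passed: 88; those not divisible by 10: 88 − 8 = 80; dropped labels = 2 × 80 = 160.
Actual frame index = 159692 − 160 = 159532.

159532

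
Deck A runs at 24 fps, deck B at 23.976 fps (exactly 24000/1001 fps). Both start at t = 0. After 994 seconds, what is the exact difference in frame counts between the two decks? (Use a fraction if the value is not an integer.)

A emits 24 × 994 = 23856 frames; B emits 24000/1001 × 994 = 3408000/143.
Difference = 3408/143 frames (≈ 23.8322); B is behind A.

3408/143 frames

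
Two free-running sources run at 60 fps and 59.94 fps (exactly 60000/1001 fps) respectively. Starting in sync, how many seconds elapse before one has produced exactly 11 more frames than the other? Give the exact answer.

11011/60 seconds

The gap grows by |60000/1001 − 60| = 60/1001 frames per second.
Time for a 11-frame gap: 11 ÷ (60/1001) = 11011/60 s.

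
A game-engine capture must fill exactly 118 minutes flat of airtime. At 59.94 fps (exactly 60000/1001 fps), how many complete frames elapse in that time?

118 min = 7080 s.
Frames = 7080 × 60000/1001 = 424800000/1001 ≈ 424375.6244.
Complete frames: 424375.

424375 frames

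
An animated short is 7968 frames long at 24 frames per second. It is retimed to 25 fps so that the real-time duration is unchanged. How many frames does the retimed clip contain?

Target frames = source frames × (target rate / source rate) = 7968 × (25)/(24) = 7968 × 25/24 = 8300.

8300 frames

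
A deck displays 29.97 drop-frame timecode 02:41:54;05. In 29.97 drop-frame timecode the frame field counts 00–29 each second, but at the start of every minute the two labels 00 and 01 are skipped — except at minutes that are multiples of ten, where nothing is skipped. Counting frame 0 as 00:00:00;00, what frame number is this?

291135

Complete 10-minute blocks: 16, each 17982 frames → 287712.
Remaining 1 whole minute in the current block: 1800 + 0 × 1798 = 1800 frames.
Within the current minute: 54 × 30 + 5 − 2 = 1623 (labels ;00/;01 skipped at this minute). Total = 287712 + 1800 + 1623 = 291135.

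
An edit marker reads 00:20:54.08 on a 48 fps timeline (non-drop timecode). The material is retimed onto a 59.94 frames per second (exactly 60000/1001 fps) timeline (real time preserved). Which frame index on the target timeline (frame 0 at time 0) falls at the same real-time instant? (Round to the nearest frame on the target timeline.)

Source frame index: (0×3600 + 20×60 + 54) × 48 + 8 = 60200.
Real time: 60200 / (48) = 7525/6 s.
Target frame: (7525/6) × (60000/1001) = 10750000/143 ≈ 75174.825 → 75175.

frame 75175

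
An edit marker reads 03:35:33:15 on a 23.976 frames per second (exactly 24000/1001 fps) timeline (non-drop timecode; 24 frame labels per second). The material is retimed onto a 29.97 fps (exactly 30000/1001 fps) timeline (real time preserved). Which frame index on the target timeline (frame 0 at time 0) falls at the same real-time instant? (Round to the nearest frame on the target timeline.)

frame 388009

Source frame index: (3×3600 + 35×60 + 33) × 24 + 15 = 310407.
Real time: 310407 / (24000/1001) = 103572469/8000 s.
Target frame: (103572469/8000) × (30000/1001) = 1552035/4 ≈ 388008.750 → 388009.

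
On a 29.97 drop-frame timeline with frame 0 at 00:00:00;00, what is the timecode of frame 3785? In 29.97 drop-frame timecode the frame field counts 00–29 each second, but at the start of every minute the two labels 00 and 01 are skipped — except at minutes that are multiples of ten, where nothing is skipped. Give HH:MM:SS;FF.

Each 10-minute DF block holds 10 × 60 × 30 − 9 × 2 = 17982 frames. 3785 ÷ 17982 → 0 full blocks, remainder 3785.
Within the partial block the first minute is 1800 frames and each further minute 1798, so 2 further minute boundaries passed. Total skipped labels = 18 × 0 + 2 × 2 = 4.
Non-drop label index = 3785 + 4 = 3789; at 30 labels/s that is 00:02:06:09, i.e. DF 00:02:06;09.

00:02:06;09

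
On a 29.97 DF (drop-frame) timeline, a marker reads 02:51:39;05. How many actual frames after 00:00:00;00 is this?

308667

Complete 10-minute blocks: 17, each 17982 frames → 305694.
Remaining 1 whole minute in the current block: 1800 + 0 × 1798 = 1800 frames.
Within the current minute: 39 × 30 + 5 − 2 = 1173 (labels ;00/;01 skipped at this minute). Total = 305694 + 1800 + 1173 = 308667.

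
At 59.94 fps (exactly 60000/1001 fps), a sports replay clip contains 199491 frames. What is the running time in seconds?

Running time = 199491 / (60000/1001) = 3328.17485 s.

3328.17485 seconds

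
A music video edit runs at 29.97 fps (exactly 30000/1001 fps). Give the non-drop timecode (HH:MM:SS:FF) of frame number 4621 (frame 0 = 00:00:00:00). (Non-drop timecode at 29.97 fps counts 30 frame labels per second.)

4621 ÷ 30 = 154 full seconds, remainder 1 frame.
154 s = 0 h 2 min 34 s.
Timecode: 00:02:34:01.

00:02:34:01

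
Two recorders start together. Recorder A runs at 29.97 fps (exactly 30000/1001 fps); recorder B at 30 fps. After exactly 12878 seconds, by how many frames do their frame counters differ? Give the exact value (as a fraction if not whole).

386340/1001 frames

A emits 30000/1001 × 12878 = 386340000/1001 frames; B emits 30 × 12878 = 386340.
Difference = 386340/1001 frames (≈ 385.9540); B is ahead of A.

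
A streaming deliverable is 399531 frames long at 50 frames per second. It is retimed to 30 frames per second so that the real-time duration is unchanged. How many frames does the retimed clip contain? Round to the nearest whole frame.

Frames at target rate = 399531 × (30) / (50) = 1198593/5 ≈ 239718.600.
Nearest whole frame: 239719.

239719 frames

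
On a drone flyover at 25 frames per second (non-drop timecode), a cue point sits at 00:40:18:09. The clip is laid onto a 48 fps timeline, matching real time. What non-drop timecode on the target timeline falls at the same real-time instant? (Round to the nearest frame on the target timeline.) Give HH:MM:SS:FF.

Source frame index: (0×3600 + 40×60 + 18) × 25 + 9 = 60459.
Real time: 60459 / (25) = 60459/25 s.
Target frame: (60459/25) × (48) = 2902032/25 ≈ 116081.280 → 116081.
At 48 labels/s: frame 116081 → 00:40:18:17.

00:40:18:17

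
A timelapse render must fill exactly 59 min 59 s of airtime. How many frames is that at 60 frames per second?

59 min 59 s = 3599 s.
Frames = 3599 × 60 = 215940.

215940 frames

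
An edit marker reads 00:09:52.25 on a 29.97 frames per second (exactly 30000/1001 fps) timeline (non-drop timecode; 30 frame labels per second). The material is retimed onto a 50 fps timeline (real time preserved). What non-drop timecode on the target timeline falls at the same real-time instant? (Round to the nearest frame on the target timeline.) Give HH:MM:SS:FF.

Source frame index: (0×3600 + 9×60 + 52) × 30 + 25 = 17785.
Real time: 17785 / (30000/1001) = 3560557/6000 s.
Target frame: (3560557/6000) × (50) = 3560557/120 ≈ 29671.308 → 29671.
At 50 labels/s: frame 29671 → 00:09:53:21.

00:09:53:21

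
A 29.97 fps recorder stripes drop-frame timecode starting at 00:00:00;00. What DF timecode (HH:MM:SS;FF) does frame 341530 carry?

Each 10-minute DF block holds 10 × 60 × 30 − 9 × 2 = 17982 frames. 341530 ÷ 17982 → 18 full blocks, remainder 17854.
Within the partial block the first minute is 1800 frames and each further minute 1798, so 9 further minute boundaries passed. Total skipped labels = 18 × 18 + 2 × 9 = 342.
Non-drop label index = 341530 + 342 = 341872; at 30 labels/s that is 03:09:55:22, i.e. DF 03:09:55;22.

03:09:55;22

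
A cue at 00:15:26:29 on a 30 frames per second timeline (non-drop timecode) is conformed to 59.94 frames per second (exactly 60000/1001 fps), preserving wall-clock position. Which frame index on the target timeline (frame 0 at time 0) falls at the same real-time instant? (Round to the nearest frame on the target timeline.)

Source frame index: (0×3600 + 15×60 + 26) × 30 + 29 = 27809.
Real time: 27809 / (30) = 27809/30 s.
Target frame: (27809/30) × (60000/1001) = 55618000/1001 ≈ 55562.438 → 55562.

frame 55562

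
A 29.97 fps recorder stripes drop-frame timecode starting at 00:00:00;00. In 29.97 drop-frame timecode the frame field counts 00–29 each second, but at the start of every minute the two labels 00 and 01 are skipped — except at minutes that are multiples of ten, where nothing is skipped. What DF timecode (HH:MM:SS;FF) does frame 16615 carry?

00:09:14;13

Each 10-minute DF block holds 10 × 60 × 30 − 9 × 2 = 17982 frames. 16615 ÷ 17982 → 0 full blocks, remainder 16615.
Within the partial block the first minute is 1800 frames and each further minute 1798, so 9 further minute boundaries passed. Total skipped labels = 18 × 0 + 2 × 9 = 18.
Non-drop label index = 16615 + 18 = 16633; at 30 labels/s that is 00:09:14:13, i.e. DF 00:09:14;13.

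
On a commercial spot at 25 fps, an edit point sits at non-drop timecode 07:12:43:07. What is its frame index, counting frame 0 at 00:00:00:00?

frame 649082

Total seconds to the label: (7 × 3600 + 12 × 60 + 43) = 25963.
Frame index = 25963 × 25 + 7 = 649082.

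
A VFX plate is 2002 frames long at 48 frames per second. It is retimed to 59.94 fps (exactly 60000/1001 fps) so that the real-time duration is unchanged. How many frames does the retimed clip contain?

Target frames = source frames × (target rate / source rate) = 2002 × (60000/1001)/(48) = 2002 × 1250/1001 = 2500.

2500 frames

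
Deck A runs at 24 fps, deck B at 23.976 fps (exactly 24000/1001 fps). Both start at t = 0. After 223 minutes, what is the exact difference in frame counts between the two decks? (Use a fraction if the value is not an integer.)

321120/1001 frames

223 min = 13380 s.
A emits 24 × 13380 = 321120 frames; B emits 24000/1001 × 13380 = 321120000/1001.
Difference = 321120/1001 frames (≈ 320.7992); B is behind A.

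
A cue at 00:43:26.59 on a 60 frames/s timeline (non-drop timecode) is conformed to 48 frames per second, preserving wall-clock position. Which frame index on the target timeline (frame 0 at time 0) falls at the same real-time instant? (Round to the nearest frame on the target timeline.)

Source frame index: (0×3600 + 43×60 + 26) × 60 + 59 = 156419.
Real time: 156419 / (60) = 156419/60 s.
Target frame: (156419/60) × (48) = 625676/5 ≈ 125135.200 → 125135.

frame 125135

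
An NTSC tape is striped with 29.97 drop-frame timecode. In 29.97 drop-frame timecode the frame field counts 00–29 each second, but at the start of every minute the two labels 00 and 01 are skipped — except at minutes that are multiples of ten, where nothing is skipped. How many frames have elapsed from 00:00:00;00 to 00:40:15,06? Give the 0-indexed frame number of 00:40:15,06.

72384

As if non-drop at 30 labels/s: (0 × 3600 + 40 × 60 + 15) × 30 + 6 = 72456.
Minute boundaries passed: 40; those not divisible by 10: 40 − 4 = 36; dropped labels = 2 × 36 = 72.
Actual frame index = 72456 − 72 = 72384.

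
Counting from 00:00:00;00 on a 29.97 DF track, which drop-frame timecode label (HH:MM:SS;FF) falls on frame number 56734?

Ten DF minutes hold 17982 frames, so frame 56734 lies in block 3 (frames 53946–71927) with 2788 frames into that block.
The block's first minute is 1800 frames and the rest 1798 each; 2788 frames reaches minute 1, so 3 × 18 + 1 × 2 = 56 labels have been skipped so far.
Adding those back, label number 56734 + 56 = 56790 at 30 labels/s is 1893 s + 0 f = 0 h 31 min 33 s frame 0, i.e. 00:31:33;00.

00:31:33;00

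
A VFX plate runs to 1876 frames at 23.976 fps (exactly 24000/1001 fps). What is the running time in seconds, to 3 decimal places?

78.245 seconds

Running time = 1876 × 1001/24000 = 469469/6000 s ≈ 78.245 s.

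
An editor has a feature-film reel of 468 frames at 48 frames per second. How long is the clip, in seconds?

Running time = 468 / (48) = 9.75 s.

9.75 seconds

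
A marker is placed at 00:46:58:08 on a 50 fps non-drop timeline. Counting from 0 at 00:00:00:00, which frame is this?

Total seconds to the label: (0 × 3600 + 46 × 60 + 58) = 2818.
Frame index = 2818 × 50 + 8 = 140908.

140908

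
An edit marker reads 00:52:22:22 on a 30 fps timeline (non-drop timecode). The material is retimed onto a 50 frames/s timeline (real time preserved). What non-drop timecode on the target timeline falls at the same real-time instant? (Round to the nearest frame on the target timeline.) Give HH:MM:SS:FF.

Source frame index: (0×3600 + 52×60 + 22) × 30 + 22 = 94282.
Real time: 94282 / (30) = 47141/15 s.
Target frame: (47141/15) × (50) = 471410/3 ≈ 157136.667 → 157137.
At 50 labels/s: frame 157137 → 00:52:22:37.

00:52:22:37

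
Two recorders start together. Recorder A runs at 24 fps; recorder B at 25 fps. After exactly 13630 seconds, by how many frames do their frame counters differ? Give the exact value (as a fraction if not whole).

A emits 24 × 13630 = 327120 frames; B emits 25 × 13630 = 340750.
Difference = 13630 frames; B is ahead of A.

13630 frames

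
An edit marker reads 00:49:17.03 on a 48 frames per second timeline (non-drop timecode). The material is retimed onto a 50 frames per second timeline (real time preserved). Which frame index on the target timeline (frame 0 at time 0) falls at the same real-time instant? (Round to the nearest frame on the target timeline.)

frame 147853

Source frame index: (0×3600 + 49×60 + 17) × 48 + 3 = 141939.
Real time: 141939 / (48) = 47313/16 s.
Target frame: (47313/16) × (50) = 1182825/8 ≈ 147853.125 → 147853.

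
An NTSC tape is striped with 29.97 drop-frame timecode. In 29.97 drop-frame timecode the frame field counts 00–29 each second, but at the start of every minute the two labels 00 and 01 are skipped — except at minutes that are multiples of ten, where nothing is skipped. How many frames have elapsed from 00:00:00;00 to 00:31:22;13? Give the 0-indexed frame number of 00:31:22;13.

Complete 10-minute blocks: 3, each 17982 frames → 53946.
Remaining 1 whole minute in the current block: 1800 + 0 × 1798 = 1800 frames.
Within the current minute: 22 × 30 + 13 − 2 = 671 (labels ;00/;01 skipped at this minute). Total = 53946 + 1800 + 671 = 56417.

56417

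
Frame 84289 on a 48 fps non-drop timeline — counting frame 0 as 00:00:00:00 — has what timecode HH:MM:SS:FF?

00:29:16:01

84289 ÷ 48 = 1756 full seconds, remainder 1 frame.
1756 s = 0 h 29 min 16 s.
Timecode: 00:29:16:01.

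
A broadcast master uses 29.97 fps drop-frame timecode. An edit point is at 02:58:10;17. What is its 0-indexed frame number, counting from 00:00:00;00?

320395

As if non-drop at 30 labels/s: (2 × 3600 + 58 × 60 + 10) × 30 + 17 = 320717.
Minute boundaries passed: 178; those not divisible by 10: 178 − 17 = 161; dropped labels = 2 × 161 = 322.
Actual frame index = 320717 − 322 = 320395.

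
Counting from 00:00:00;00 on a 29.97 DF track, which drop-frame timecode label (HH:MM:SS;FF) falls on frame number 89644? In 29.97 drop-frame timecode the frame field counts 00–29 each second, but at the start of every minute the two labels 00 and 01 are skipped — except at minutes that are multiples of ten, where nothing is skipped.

00:49:51;04

Each 10-minute DF block holds 10 × 60 × 30 − 9 × 2 = 17982 frames. 89644 ÷ 17982 → 4 full blocks, remainder 17716.
Within the partial block the first minute is 1800 frames and each further minute 1798, so 9 further minute boundaries passed. Total skipped labels = 18 × 4 + 2 × 9 = 90.
Non-drop label index = 89644 + 90 = 89734; at 30 labels/s that is 00:49:51:04, i.e. DF 00:49:51;04.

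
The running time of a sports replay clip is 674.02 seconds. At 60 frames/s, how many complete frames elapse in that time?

40441 frames

Frames = 674.02 × 60 = 202206/5 ≈ 40441.2000.
Complete frames: 40441.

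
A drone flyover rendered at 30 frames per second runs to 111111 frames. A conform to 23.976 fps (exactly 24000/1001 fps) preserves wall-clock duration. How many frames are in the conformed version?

Target frames = source frames × (target rate / source rate) = 111111 × (24000/1001)/(30) = 111111 × 800/1001 = 88800.

88800 frames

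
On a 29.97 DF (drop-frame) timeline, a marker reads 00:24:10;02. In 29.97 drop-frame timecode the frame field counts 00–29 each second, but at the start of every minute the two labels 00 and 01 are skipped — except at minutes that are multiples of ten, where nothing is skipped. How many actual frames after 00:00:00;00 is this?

Complete 10-minute blocks: 2, each 17982 frames → 35964.
Remaining 4 whole minutes in the current block: 1800 + 3 × 1798 = 7194 frames.
Within the current minute: 10 × 30 + 2 − 2 = 300 (labels ;00/;01 skipped at this minute). Total = 35964 + 7194 + 300 = 43458.

43458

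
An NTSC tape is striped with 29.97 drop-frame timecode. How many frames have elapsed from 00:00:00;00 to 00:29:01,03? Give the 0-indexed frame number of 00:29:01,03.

52179

As if non-drop at 30 labels/s: (0 × 3600 + 29 × 60 + 1) × 30 + 3 = 52233.
Minute boundaries passed: 29; those not divisible by 10: 29 − 2 = 27; dropped labels = 2 × 27 = 54.
Actual frame index = 52233 − 54 = 52179.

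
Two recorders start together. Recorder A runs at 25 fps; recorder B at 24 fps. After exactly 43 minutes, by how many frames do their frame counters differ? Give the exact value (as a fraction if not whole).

2580 frames

43 min = 2580 s.
A emits 25 × 2580 = 64500 frames; B emits 24 × 2580 = 61920.
Difference = 2580 frames; B is behind A.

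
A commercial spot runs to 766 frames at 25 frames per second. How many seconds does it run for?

Running time = 766 / (25) = 30.64 s.

30.64 seconds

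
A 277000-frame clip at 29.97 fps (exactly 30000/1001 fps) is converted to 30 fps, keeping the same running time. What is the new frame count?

277277 frames

Target frames = source frames × (target rate / source rate) = 277000 × (30)/(30000/1001) = 277000 × 1001/1000 = 277277.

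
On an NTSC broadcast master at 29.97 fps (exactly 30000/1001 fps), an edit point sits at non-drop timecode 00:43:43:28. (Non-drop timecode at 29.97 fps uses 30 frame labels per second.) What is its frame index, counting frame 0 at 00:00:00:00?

frame 78718

Total seconds to the label: (0 × 3600 + 43 × 60 + 43) = 2623.
Frame index = 2623 × 30 + 28 = 78718.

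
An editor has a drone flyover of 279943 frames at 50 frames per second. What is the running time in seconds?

Running time = 279943 / (50) = 5598.86 s.

5598.86 seconds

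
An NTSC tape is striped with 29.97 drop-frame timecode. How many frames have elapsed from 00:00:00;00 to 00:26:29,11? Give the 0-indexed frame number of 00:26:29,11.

47633

Complete 10-minute blocks: 2, each 17982 frames → 35964.
Remaining 6 whole minutes in the current block: 1800 + 5 × 1798 = 10790 frames.
Within the current minute: 29 × 30 + 11 − 2 = 879 (labels ;00/;01 skipped at this minute). Total = 35964 + 10790 + 879 = 47633.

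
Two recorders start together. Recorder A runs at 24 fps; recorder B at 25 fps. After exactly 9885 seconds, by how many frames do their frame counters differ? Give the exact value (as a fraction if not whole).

A emits 24 × 9885 = 237240 frames; B emits 25 × 9885 = 247125.
Difference = 9885 frames; B is ahead of A.

9885 frames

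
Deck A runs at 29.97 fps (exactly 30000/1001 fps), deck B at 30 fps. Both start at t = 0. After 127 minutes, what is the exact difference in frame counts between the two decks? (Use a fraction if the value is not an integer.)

228600/1001 frames

127 min = 7620 s.
A emits 30000/1001 × 7620 = 228600000/1001 frames; B emits 30 × 7620 = 228600.
Difference = 228600/1001 frames (≈ 228.3716); B is ahead of A.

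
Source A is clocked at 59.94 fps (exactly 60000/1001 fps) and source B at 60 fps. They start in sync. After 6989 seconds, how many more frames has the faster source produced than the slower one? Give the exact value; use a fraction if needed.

A emits 60000/1001 × 6989 = 419340000/1001 frames; B emits 60 × 6989 = 419340.
Difference = 419340/1001 frames (≈ 418.9211); B is ahead of A.

419340/1001 frames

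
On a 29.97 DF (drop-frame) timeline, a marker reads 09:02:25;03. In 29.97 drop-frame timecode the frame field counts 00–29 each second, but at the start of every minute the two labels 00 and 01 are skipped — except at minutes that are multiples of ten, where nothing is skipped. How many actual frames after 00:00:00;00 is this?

Complete 10-minute blocks: 54, each 17982 frames → 971028.
Remaining 2 whole minutes in the current block: 1800 + 1 × 1798 = 3598 frames.
Within the current minute: 25 × 30 + 3 − 2 = 751 (labels ;00/;01 skipped at this minute). Total = 971028 + 3598 + 751 = 975377.

975377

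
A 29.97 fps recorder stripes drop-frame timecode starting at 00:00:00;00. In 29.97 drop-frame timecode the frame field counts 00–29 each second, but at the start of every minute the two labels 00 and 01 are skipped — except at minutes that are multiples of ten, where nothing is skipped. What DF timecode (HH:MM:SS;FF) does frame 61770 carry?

Ten DF minutes hold 17982 frames, so frame 61770 lies in block 3 (frames 53946–71927) with 7824 frames into that block.
The block's first minute is 1800 frames and the rest 1798 each; 7824 frames reaches minute 4, so 3 × 18 + 4 × 2 = 62 labels have been skipped so far.
Adding those back, label number 61770 + 62 = 61832 at 30 labels/s is 2061 s + 2 f = 0 h 34 min 21 s frame 2, i.e. 00:34:21;02.

00:34:21;02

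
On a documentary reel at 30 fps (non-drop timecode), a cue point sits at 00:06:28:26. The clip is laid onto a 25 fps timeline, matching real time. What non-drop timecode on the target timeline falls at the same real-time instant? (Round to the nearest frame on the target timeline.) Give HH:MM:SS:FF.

Source frame index: (0×3600 + 6×60 + 28) × 30 + 26 = 11666.
Real time: 11666 / (30) = 5833/15 s.
Target frame: (5833/15) × (25) = 29165/3 ≈ 9721.667 → 9722.
At 25 labels/s: frame 9722 → 00:06:28:22.

00:06:28:22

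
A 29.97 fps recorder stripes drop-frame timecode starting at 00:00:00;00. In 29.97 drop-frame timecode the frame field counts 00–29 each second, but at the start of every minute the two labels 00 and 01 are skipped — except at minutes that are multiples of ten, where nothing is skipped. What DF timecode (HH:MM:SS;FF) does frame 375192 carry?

Each 10-minute DF block holds 10 × 60 × 30 − 9 × 2 = 17982 frames. 375192 ÷ 17982 → 20 full blocks, remainder 15552.
Within the partial block the first minute is 1800 frames and each further minute 1798, so 8 further minute boundaries passed. Total skipped labels = 18 × 20 + 2 × 8 = 376.
Non-drop label index = 375192 + 376 = 375568; at 30 labels/s that is 03:28:38:28, i.e. DF 03:28:38;28.

03:28:38;28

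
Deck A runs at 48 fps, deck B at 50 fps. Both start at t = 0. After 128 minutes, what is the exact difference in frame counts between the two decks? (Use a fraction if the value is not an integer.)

15360 frames

128 min = 7680 s.
A emits 48 × 7680 = 368640 frames; B emits 50 × 7680 = 384000.
Difference = 15360 frames; B is ahead of A.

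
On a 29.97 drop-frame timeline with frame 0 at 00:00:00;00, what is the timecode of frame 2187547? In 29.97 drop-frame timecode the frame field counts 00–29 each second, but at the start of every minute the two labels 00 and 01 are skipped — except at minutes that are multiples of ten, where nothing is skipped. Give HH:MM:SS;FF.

Ten DF minutes hold 17982 frames, so frame 2187547 lies in block 121 (frames 2175822–2193803) with 11725 frames into that block.
The block's first minute is 1800 frames and the rest 1798 each; 11725 frames reaches minute 6, so 121 × 18 + 6 × 2 = 2190 labels have been skipped so far.
Adding those back, label number 2187547 + 2190 = 2189737 at 30 labels/s is 72991 s + 7 f = 20 h 16 min 31 s frame 7, i.e. 20:16:31;07.

20:16:31;07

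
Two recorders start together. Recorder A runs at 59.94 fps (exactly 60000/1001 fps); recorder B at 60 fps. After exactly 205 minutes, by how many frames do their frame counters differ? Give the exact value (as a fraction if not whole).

738000/1001 frames

205 min = 12300 s.
A emits 60000/1001 × 12300 = 738000000/1001 frames; B emits 60 × 12300 = 738000.
Difference = 738000/1001 frames (≈ 737.2627); B is ahead of A.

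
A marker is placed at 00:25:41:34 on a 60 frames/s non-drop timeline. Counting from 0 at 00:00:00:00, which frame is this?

Total seconds to the label: (0 × 3600 + 25 × 60 + 41) = 1541.
Frame index = 1541 × 60 + 34 = 92494.

92494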